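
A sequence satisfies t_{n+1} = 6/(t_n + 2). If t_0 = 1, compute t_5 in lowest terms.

t_1 = 6/(1 + 2) = 2.
t_2 = 6/(2 + 2) = 3/2.
t_3 = 6/(3/2 + 2) = 12/7.
t_4 = 6/(12/7 + 2) = 21/13.
t_5 = 6/(21/13 + 2) = 78/47.

78/47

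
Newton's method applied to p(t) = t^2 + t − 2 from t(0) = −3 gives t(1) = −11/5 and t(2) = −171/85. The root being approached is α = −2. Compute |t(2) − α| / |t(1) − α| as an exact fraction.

t(1) − α = −11/5 − (−2) = −11/5 + 2 = −1/5, so |t(1) − α| = 1/5.
t(2) − α = −171/85 − (−2) = −171/85 + 2 = −1/85, so |t(2) − α| = 1/85.
Ratio = (1/85) / (1/5) = 1/17.

1/17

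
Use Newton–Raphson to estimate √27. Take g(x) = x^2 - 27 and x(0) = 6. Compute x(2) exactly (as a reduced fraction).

291/56

g'(x) = 2x.
g(6) = 9, g'(6) = 12, so x(1) = 6 - 9/12 = 21/4.
g(21/4) = 9/16, g'(21/4) = 21/2, so x(2) = (21/4) - (9/16)/(21/2) = 291/56.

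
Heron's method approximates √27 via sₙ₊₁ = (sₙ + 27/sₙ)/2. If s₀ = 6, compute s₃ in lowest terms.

56451/10864

s₁ = (6 + 27/6)/2 = 21/4.
s₂ = (21/4 + 27/(21/4))/2 = 291/56.
s₃ = (291/56 + 27/(291/56))/2 = 56451/10864.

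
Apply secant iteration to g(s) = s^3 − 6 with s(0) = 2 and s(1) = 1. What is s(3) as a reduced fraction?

g(2) = 2, g(1) = −5. s(2) = 1 − (−5)·(1 − 2)/((−5) − 2) = 12/7.
g(1) = −5, g(12/7) = −330/343. s(3) = (12/7) − (−330/343)·((12/7) − 1)/((−330/343) − (−5)) = 522/277.

522/277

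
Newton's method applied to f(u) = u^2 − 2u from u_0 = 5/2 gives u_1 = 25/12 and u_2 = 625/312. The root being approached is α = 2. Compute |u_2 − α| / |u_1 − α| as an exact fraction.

u_1 − α = 25/12 − 2 = 1/12, so |u_1 − α| = 1/12.
u_2 − α = 625/312 − 2 = 1/312, so |u_2 − α| = 1/312.
Ratio = (1/312) / (1/12) = 1/26.

1/26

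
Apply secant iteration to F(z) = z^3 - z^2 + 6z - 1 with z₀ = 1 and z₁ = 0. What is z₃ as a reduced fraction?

F(1) = 5, F(0) = -1. z₂ = 0 - (-1)·(0 - 1)/((-1) - 5) = 1/6.
F(0) = -1, F(1/6) = -5/216. z₃ = (1/6) - (-5/216)·((1/6) - 0)/((-5/216) - (-1)) = 36/211.

36/211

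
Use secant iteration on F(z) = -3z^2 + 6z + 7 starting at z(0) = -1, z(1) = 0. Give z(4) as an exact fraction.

F(-1) = -2, F(0) = 7. z(2) = 0 - 7·(0 - (-1))/(7 - (-2)) = -7/9.
F(0) = 7, F(-7/9) = 14/27. z(3) = (-7/9) - (14/27)·((-7/9) - 0)/((14/27) - 7) = -21/25.
F(-7/9) = 14/27, F(-21/25) = -98/625. z(4) = (-21/25) - (-98/625)·((-21/25) - (-7/9))/((-98/625) - (14/27)) = -336/407.

-336/407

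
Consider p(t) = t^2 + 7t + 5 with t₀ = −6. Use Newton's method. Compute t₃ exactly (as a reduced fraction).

−607771/98145

p'(t) = 2t + 7.
p(−6) = −1, p'(−6) = −5, so t₁ = (−6) − (−1)/(−5) = −31/5.
p(−31/5) = 1/25, p'(−31/5) = −27/5, so t₂ = (−31/5) − (1/25)/(−27/5) = −836/135.
p(−836/135) = 1/18225, p'(−836/135) = −727/135, so t₃ = (−836/135) − (1/18225)/(−727/135) = −607771/98145.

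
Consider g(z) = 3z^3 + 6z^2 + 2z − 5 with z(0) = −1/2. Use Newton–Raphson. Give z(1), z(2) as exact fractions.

z(1) = −23/7, z(2) = −49069/20489

g'(z) = 9z^2 + 12z + 2.
g(−1/2) = −39/8, g'(−1/2) = −7/4, so z(1) = (−1/2) − (−39/8)/(−7/4) = −23/7.
g(−23/7) = −18252/343, g'(−23/7) = 2927/49, so z(2) = (−23/7) − (−18252/343)/(2927/49) = −49069/20489.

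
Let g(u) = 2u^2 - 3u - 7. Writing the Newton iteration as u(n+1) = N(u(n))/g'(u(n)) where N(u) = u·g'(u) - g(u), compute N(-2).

15

g'(u) = 4u - 3.
N(u) = u·g'(u) - g(u) = u·(4u - 3) - (2u^2 - 3u - 7) = 2u^2 + 7.
N(-2) = 15.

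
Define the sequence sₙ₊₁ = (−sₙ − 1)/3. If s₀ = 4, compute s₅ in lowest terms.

−65/243

s₁ = (−4 − 1)/3 = −5/3.
s₂ = (−(−5/3) − 1)/3 = 2/9.
s₃ = (−(2/9) − 1)/3 = −11/27.
s₄ = (−(−11/27) − 1)/3 = −16/81.
s₅ = (−(−16/81) − 1)/3 = −65/243.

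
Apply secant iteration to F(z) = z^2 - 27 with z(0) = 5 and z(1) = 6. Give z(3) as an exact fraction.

F(5) = -2, F(6) = 9. z(2) = 6 - 9·(6 - 5)/(9 - (-2)) = 57/11.
F(6) = 9, F(57/11) = -18/121. z(3) = (57/11) - (-18/121)·((57/11) - 6)/((-18/121) - 9) = 213/41.

213/41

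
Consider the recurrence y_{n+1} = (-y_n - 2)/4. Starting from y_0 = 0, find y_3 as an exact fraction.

-13/32

y_1 = (-0 - 2)/4 = -1/2.
y_2 = (-(-1/2) - 2)/4 = -3/8.
y_3 = (-(-3/8) - 2)/4 = -13/32.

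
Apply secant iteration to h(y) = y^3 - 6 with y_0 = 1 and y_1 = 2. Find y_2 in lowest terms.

12/7

h(1) = -5, h(2) = 2. y_2 = 2 - 2·(2 - 1)/(2 - (-5)) = 12/7.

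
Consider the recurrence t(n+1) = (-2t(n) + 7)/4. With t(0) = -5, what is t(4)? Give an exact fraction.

25/32

t(1) = (-2·(-5) + 7)/4 = 17/4.
t(2) = (-2·(17/4) + 7)/4 = -3/8.
t(3) = (-2·(-3/8) + 7)/4 = 31/16.
t(4) = (-2·(31/16) + 7)/4 = 25/32.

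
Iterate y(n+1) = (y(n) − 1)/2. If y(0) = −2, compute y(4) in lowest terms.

y(1) = ((−2) − 1)/2 = −3/2.
y(2) = ((−3/2) − 1)/2 = −5/4.
y(3) = ((−5/4) − 1)/2 = −9/8.
y(4) = ((−9/8) − 1)/2 = −17/16.

−17/16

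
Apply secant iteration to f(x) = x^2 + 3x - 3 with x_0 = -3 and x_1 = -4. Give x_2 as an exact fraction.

f(-3) = -3, f(-4) = 1. x_2 = (-4) - 1·((-4) - (-3))/(1 - (-3)) = -15/4.

-15/4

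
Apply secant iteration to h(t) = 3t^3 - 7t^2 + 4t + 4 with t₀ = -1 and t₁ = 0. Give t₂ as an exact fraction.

h(-1) = -10, h(0) = 4. t₂ = 0 - 4·(0 - (-1))/(4 - (-10)) = -2/7.

-2/7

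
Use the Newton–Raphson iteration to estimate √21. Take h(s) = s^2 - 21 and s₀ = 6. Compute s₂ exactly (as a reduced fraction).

697/152

h'(s) = 2s.
h(6) = 15, h'(6) = 12, so s₁ = 6 - 15/12 = 19/4.
h(19/4) = 25/16, h'(19/4) = 19/2, so s₂ = (19/4) - (25/16)/(19/2) = 697/152.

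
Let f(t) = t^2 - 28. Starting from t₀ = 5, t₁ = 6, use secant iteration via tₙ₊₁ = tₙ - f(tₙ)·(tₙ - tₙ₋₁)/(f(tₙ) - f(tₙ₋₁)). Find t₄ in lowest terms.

9530/1801

f(5) = -3, f(6) = 8. t₂ = 6 - 8·(6 - 5)/(8 - (-3)) = 58/11.
f(6) = 8, f(58/11) = -24/121. t₃ = (58/11) - (-24/121)·((58/11) - 6)/((-24/121) - 8) = 164/31.
f(58/11) = -24/121, f(164/31) = -12/961. t₄ = (164/31) - (-12/961)·((164/31) - (58/11))/((-12/961) - (-24/121)) = 9530/1801.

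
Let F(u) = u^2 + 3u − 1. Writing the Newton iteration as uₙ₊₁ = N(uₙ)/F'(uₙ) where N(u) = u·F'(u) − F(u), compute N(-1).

F'(u) = 2u + 3.
N(u) = u·F'(u) − F(u) = u·(2u + 3) − (u^2 + 3u − 1) = u^2 + 1.
N(-1) = 2.

2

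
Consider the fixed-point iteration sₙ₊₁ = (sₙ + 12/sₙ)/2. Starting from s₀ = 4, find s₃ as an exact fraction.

s₁ = (4 + 12/4)/2 = 7/2.
s₂ = (7/2 + 12/(7/2))/2 = 97/28.
s₃ = (97/28 + 12/(97/28))/2 = 18817/5432.

18817/5432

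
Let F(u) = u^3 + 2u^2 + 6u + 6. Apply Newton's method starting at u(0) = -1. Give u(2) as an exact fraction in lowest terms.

-137/115

F'(u) = 3u^2 + 4u + 6.
F(-1) = 1, F'(-1) = 5, so u(1) = (-1) - 1/5 = -6/5.
F(-6/5) = -6/125, F'(-6/5) = 138/25, so u(2) = (-6/5) - (-6/125)/(138/25) = -137/115.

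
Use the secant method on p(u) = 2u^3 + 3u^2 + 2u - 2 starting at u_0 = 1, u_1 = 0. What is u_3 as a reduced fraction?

49/74

p(1) = 5, p(0) = -2. u_2 = 0 - (-2)·(0 - 1)/((-2) - 5) = 2/7.
p(0) = -2, p(2/7) = -390/343. u_3 = (2/7) - (-390/343)·((2/7) - 0)/((-390/343) - (-2)) = 49/74.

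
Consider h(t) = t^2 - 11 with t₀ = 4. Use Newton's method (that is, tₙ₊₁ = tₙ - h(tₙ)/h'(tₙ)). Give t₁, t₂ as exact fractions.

t₁ = 27/8, t₂ = 1433/432

h'(t) = 2t.
h(4) = 5, h'(4) = 8, so t₁ = 4 - 5/8 = 27/8.
h(27/8) = 25/64, h'(27/8) = 27/4, so t₂ = (27/8) - (25/64)/(27/4) = 1433/432.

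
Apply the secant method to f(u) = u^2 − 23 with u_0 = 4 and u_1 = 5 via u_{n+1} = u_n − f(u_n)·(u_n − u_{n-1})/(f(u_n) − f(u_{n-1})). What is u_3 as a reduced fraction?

211/44

f(4) = −7, f(5) = 2. u_2 = 5 − 2·(5 − 4)/(2 − (−7)) = 43/9.
f(5) = 2, f(43/9) = −14/81. u_3 = (43/9) − (−14/81)·((43/9) − 5)/((−14/81) − 2) = 211/44.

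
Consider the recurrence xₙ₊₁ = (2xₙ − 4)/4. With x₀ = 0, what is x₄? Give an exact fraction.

x₁ = (2·0 − 4)/4 = −1.
x₂ = (2·(−1) − 4)/4 = −3/2.
x₃ = (2·(−3/2) − 4)/4 = −7/4.
x₄ = (2·(−7/4) − 4)/4 = −15/8.

−15/8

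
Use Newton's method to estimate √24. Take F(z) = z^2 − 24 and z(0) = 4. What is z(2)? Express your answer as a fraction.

F'(z) = 2z.
F(4) = −8, F'(4) = 8, so z(1) = 4 − (−8)/8 = 5.
F(5) = 1, F'(5) = 10, so z(2) = 5 − 1/10 = 49/10.

49/10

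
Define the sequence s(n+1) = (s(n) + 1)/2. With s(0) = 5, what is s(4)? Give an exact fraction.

s(1) = (5 + 1)/2 = 3.
s(2) = (3 + 1)/2 = 2.
s(3) = (2 + 1)/2 = 3/2.
s(4) = ((3/2) + 1)/2 = 5/4.

5/4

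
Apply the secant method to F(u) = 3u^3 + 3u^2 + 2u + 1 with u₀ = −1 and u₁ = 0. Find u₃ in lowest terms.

F(−1) = −1, F(0) = 1. u₂ = 0 − 1·(0 − (−1))/(1 − (−1)) = −1/2.
F(0) = 1, F(−1/2) = 3/8. u₃ = (−1/2) − (3/8)·((−1/2) − 0)/((3/8) − 1) = −4/5.

−4/5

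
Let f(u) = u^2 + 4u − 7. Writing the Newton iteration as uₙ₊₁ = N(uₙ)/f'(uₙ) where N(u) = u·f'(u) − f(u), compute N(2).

f'(u) = 2u + 4.
N(u) = u·f'(u) − f(u) = u·(2u + 4) − (u^2 + 4u − 7) = u^2 + 7.
N(2) = 11.

11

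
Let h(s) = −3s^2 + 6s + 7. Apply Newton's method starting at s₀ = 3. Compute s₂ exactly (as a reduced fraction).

h'(s) = −6s + 6.
h(3) = −2, h'(3) = −12, so s₁ = 3 − (−2)/(−12) = 17/6.
h(17/6) = −1/12, h'(17/6) = −11, so s₂ = (17/6) − (−1/12)/(−11) = 373/132.

373/132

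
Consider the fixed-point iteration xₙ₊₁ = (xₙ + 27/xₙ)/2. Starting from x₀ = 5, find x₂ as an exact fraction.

1351/260

x₁ = (5 + 27/5)/2 = 26/5.
x₂ = (26/5 + 27/(26/5))/2 = 1351/260.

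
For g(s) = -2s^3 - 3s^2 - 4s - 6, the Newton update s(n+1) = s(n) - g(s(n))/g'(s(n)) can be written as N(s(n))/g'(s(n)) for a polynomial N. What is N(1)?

g'(s) = -6s^2 - 6s - 4.
N(s) = s·g'(s) - g(s) = s·(-6s^2 - 6s - 4) - (-2s^3 - 3s^2 - 4s - 6) = -4s^3 - 3s^2 + 6.
N(1) = -1.

-1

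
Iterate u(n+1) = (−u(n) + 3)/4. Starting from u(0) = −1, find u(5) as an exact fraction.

77/128

u(1) = (−(−1) + 3)/4 = 1.
u(2) = (−1 + 3)/4 = 1/2.
u(3) = (−(1/2) + 3)/4 = 5/8.
u(4) = (−(5/8) + 3)/4 = 19/32.
u(5) = (−(19/32) + 3)/4 = 77/128.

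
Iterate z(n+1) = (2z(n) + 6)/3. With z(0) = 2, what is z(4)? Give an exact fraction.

422/81

z(1) = (2·2 + 6)/3 = 10/3.
z(2) = (2·(10/3) + 6)/3 = 38/9.
z(3) = (2·(38/9) + 6)/3 = 130/27.
z(4) = (2·(130/27) + 6)/3 = 422/81.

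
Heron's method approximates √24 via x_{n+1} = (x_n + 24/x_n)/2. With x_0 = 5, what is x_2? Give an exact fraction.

x_1 = (5 + 24/5)/2 = 49/10.
x_2 = (49/10 + 24/(49/10))/2 = 4801/980.

4801/980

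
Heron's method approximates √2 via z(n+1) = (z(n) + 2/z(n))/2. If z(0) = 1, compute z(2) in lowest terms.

z(1) = (1 + 2/1)/2 = 3/2.
z(2) = (3/2 + 2/(3/2))/2 = 17/12.

17/12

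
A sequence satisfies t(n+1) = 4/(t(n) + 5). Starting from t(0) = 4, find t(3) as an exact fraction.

196/281

t(1) = 4/(4 + 5) = 4/9.
t(2) = 4/(4/9 + 5) = 36/49.
t(3) = 4/(36/49 + 5) = 196/281.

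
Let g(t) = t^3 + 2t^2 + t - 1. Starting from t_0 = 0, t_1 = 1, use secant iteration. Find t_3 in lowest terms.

g(0) = -1, g(1) = 3. t_2 = 1 - 3·(1 - 0)/(3 - (-1)) = 1/4.
g(1) = 3, g(1/4) = -39/64. t_3 = (1/4) - (-39/64)·((1/4) - 1)/((-39/64) - 3) = 29/77.

29/77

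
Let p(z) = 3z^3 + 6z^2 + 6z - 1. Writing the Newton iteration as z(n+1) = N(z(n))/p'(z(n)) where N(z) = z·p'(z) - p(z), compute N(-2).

-23

p'(z) = 9z^2 + 12z + 6.
N(z) = z·p'(z) - p(z) = z·(9z^2 + 12z + 6) - (3z^3 + 6z^2 + 6z - 1) = 6z^3 + 6z^2 + 1.
N(-2) = -23.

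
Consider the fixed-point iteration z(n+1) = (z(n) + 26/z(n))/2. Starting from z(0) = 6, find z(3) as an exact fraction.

7196593/1411368

z(1) = (6 + 26/6)/2 = 31/6.
z(2) = (31/6 + 26/(31/6))/2 = 1897/372.
z(3) = (1897/372 + 26/(1897/372))/2 = 7196593/1411368.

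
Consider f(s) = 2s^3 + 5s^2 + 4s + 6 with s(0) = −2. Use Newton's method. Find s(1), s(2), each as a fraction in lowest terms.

f'(s) = 6s^2 + 10s + 4.
f(−2) = 2, f'(−2) = 8, so s(1) = (−2) − 2/8 = −9/4.
f(−9/4) = −15/32, f'(−9/4) = 95/8, so s(2) = (−9/4) − (−15/32)/(95/8) = −42/19.

s(1) = −9/4, s(2) = −42/19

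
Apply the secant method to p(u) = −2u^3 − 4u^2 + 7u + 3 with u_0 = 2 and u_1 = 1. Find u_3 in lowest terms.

4763/3319

p(2) = −15, p(1) = 4. u_2 = 1 − 4·(1 − 2)/(4 − (−15)) = 23/19.
p(1) = 4, p(23/19) = 14160/6859. u_3 = (23/19) − (14160/6859)·((23/19) − 1)/((14160/6859) − 4) = 4763/3319.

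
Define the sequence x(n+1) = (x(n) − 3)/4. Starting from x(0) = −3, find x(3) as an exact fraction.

x(1) = ((−3) − 3)/4 = −3/2.
x(2) = ((−3/2) − 3)/4 = −9/8.
x(3) = ((−9/8) − 3)/4 = −33/32.

−33/32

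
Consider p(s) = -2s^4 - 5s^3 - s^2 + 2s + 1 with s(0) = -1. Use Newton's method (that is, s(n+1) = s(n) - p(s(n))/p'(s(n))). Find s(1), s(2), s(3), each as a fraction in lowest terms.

s(1) = -2/3, s(2) = -9/26, s(3) = -180779/280306

p'(s) = -8s^3 - 15s^2 - 2s + 2.
p(-1) = 1, p'(-1) = -3, so s(1) = (-1) - 1/(-3) = -2/3.
p(-2/3) = 25/81, p'(-2/3) = -26/27, so s(2) = (-2/3) - (25/81)/(-26/27) = -9/26.
p(-9/26) = 41875/114244, p'(-9/26) = 10781/8788, so s(3) = (-9/26) - (41875/114244)/(10781/8788) = -180779/280306.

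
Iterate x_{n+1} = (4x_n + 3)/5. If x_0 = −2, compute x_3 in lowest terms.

11/25

x_1 = (4·(−2) + 3)/5 = −1.
x_2 = (4·(−1) + 3)/5 = −1/5.
x_3 = (4·(−1/5) + 3)/5 = 11/25.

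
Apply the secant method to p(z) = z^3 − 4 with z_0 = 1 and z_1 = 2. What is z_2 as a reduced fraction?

10/7

p(1) = −3, p(2) = 4. z_2 = 2 − 4·(2 − 1)/(4 − (−3)) = 10/7.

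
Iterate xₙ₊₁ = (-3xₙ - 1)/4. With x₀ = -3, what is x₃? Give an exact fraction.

x₁ = (-3·(-3) - 1)/4 = 2.
x₂ = (-3·2 - 1)/4 = -7/4.
x₃ = (-3·(-7/4) - 1)/4 = 17/16.

17/16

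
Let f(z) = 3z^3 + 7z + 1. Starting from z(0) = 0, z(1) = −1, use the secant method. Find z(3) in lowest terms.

f(0) = 1, f(−1) = −9. z(2) = (−1) − (−9)·((−1) − 0)/((−9) − 1) = −1/10.
f(−1) = −9, f(−1/10) = 297/1000. z(3) = (−1/10) − (297/1000)·((−1/10) − (−1))/((297/1000) − (−9)) = −133/1033.

−133/1033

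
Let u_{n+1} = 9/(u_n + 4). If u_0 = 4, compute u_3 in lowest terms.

369/236

u_1 = 9/(4 + 4) = 9/8.
u_2 = 9/(9/8 + 4) = 72/41.
u_3 = 9/(72/41 + 4) = 369/236.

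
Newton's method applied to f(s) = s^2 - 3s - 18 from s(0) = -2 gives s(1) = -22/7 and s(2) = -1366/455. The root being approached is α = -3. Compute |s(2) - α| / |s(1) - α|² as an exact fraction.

s(1) - α = -22/7 - (-3) = -22/7 + 3 = -1/7, so |s(1) - α| = 1/7.
s(2) - α = -1366/455 - (-3) = -1366/455 + 3 = -1/455, so |s(2) - α| = 1/455.
|s(1) - α|² = 1/49.
Ratio = (1/455) / (1/49) = 7/65.

7/65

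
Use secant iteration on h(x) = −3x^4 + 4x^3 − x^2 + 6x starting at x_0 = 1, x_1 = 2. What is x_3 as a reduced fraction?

6850/4111

h(1) = 6, h(2) = −8. x_2 = 2 − (−8)·(2 − 1)/((−8) − 6) = 10/7.
h(2) = −8, h(10/7) = 13680/2401. x_3 = (10/7) − (13680/2401)·((10/7) − 2)/((13680/2401) − (−8)) = 6850/4111.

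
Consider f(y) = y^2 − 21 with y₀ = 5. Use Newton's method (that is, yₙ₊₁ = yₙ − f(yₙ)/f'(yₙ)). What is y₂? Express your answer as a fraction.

f'(y) = 2y.
f(5) = 4, f'(5) = 10, so y₁ = 5 − 4/10 = 23/5.
f(23/5) = 4/25, f'(23/5) = 46/5, so y₂ = (23/5) − (4/25)/(46/5) = 527/115.

527/115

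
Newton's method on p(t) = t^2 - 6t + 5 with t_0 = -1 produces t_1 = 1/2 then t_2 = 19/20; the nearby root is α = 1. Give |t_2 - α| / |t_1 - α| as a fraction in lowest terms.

1/10

t_1 - α = 1/2 - 1 = -1/2, so |t_1 - α| = 1/2.
t_2 - α = 19/20 - 1 = -1/20, so |t_2 - α| = 1/20.
Ratio = (1/20) / (1/2) = 1/10.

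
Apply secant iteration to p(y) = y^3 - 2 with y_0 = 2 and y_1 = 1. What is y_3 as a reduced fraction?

218/169

p(2) = 6, p(1) = -1. y_2 = 1 - (-1)·(1 - 2)/((-1) - 6) = 8/7.
p(1) = -1, p(8/7) = -174/343. y_3 = (8/7) - (-174/343)·((8/7) - 1)/((-174/343) - (-1)) = 218/169.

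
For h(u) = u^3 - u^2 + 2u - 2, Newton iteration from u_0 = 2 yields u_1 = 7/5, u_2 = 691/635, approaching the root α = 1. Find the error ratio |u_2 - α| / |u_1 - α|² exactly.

70/127

u_1 - α = 7/5 - 1 = 2/5, so |u_1 - α| = 2/5.
u_2 - α = 691/635 - 1 = 56/635, so |u_2 - α| = 56/635.
|u_1 - α|² = 4/25.
Ratio = (56/635) / (4/25) = 70/127.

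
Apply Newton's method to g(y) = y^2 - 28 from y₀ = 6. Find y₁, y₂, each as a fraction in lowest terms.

y₁ = 16/3, y₂ = 127/24

g'(y) = 2y.
g(6) = 8, g'(6) = 12, so y₁ = 6 - 8/12 = 16/3.
g(16/3) = 4/9, g'(16/3) = 32/3, so y₂ = (16/3) - (4/9)/(32/3) = 127/24.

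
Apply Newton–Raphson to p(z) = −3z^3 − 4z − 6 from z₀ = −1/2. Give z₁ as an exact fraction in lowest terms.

p'(z) = −9z^2 − 4.
p(−1/2) = −29/8, p'(−1/2) = −25/4, so z₁ = (−1/2) − (−29/8)/(−25/4) = −27/25.

−27/25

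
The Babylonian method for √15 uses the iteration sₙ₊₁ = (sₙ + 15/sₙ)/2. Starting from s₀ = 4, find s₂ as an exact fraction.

1921/496

s₁ = (4 + 15/4)/2 = 31/8.
s₂ = (31/8 + 15/(31/8))/2 = 1921/496.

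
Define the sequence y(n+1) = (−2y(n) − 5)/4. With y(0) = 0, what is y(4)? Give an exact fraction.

−25/32

y(1) = (−2·0 − 5)/4 = −5/4.
y(2) = (−2·(−5/4) − 5)/4 = −5/8.
y(3) = (−2·(−5/8) − 5)/4 = −15/16.
y(4) = (−2·(−15/16) − 5)/4 = −25/32.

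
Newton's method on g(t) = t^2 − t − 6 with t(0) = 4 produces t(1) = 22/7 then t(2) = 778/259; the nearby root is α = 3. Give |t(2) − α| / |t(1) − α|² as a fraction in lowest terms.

t(1) − α = 22/7 − 3 = 1/7, so |t(1) − α| = 1/7.
t(2) − α = 778/259 − 3 = 1/259, so |t(2) − α| = 1/259.
|t(1) − α|² = 1/49.
Ratio = (1/259) / (1/49) = 7/37.

7/37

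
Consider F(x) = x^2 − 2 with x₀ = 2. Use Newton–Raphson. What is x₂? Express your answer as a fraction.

F'(x) = 2x.
F(2) = 2, F'(2) = 4, so x₁ = 2 − 2/4 = 3/2.
F(3/2) = 1/4, F'(3/2) = 3, so x₂ = (3/2) − (1/4)/3 = 17/12.

17/12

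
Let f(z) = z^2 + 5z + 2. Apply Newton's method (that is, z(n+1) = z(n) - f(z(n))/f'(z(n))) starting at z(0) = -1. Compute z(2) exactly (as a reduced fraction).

-17/39

f'(z) = 2z + 5.
f(-1) = -2, f'(-1) = 3, so z(1) = (-1) - (-2)/3 = -1/3.
f(-1/3) = 4/9, f'(-1/3) = 13/3, so z(2) = (-1/3) - (4/9)/(13/3) = -17/39.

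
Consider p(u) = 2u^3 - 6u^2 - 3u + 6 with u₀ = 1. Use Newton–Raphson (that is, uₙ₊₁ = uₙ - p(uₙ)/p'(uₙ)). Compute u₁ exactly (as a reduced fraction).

8/9

p'(u) = 6u^2 - 12u - 3.
p(1) = -1, p'(1) = -9, so u₁ = 1 - (-1)/(-9) = 8/9.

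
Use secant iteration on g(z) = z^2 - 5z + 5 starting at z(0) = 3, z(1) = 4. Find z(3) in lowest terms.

g(3) = -1, g(4) = 1. z(2) = 4 - 1·(4 - 3)/(1 - (-1)) = 7/2.
g(4) = 1, g(7/2) = -1/4. z(3) = (7/2) - (-1/4)·((7/2) - 4)/((-1/4) - 1) = 18/5.

18/5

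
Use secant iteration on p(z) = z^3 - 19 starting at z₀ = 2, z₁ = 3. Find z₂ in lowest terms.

p(2) = -11, p(3) = 8. z₂ = 3 - 8·(3 - 2)/(8 - (-11)) = 49/19.

49/19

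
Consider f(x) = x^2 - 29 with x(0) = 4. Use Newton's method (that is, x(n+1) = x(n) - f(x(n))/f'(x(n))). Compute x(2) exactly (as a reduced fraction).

f'(x) = 2x.
f(4) = -13, f'(4) = 8, so x(1) = 4 - (-13)/8 = 45/8.
f(45/8) = 169/64, f'(45/8) = 45/4, so x(2) = (45/8) - (169/64)/(45/4) = 3881/720.

3881/720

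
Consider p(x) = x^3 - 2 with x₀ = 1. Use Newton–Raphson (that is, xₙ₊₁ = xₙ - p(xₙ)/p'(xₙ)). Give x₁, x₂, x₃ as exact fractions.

p'(x) = 3x^2.
p(1) = -1, p'(1) = 3, so x₁ = 1 - (-1)/3 = 4/3.
p(4/3) = 10/27, p'(4/3) = 16/3, so x₂ = (4/3) - (10/27)/(16/3) = 91/72.
p(91/72) = 7075/373248, p'(91/72) = 8281/1728, so x₃ = (91/72) - (7075/373248)/(8281/1728) = 1126819/894348.

x₁ = 4/3, x₂ = 91/72, x₃ = 1126819/894348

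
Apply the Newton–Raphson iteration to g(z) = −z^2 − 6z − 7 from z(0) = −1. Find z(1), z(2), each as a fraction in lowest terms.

g'(z) = −2z − 6.
g(−1) = −2, g'(−1) = −4, so z(1) = (−1) − (−2)/(−4) = −3/2.
g(−3/2) = −1/4, g'(−3/2) = −3, so z(2) = (−3/2) − (−1/4)/(−3) = −19/12.

z(1) = −3/2, z(2) = −19/12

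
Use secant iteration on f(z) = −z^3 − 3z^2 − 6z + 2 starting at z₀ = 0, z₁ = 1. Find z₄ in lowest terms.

1335037/4618837

f(0) = 2, f(1) = −8. z₂ = 1 − (−8)·(1 − 0)/((−8) − 2) = 1/5.
f(1) = −8, f(1/5) = 84/125. z₃ = (1/5) − (84/125)·((1/5) − 1)/((84/125) − (−8)) = 71/271.
f(1/5) = 84/125, f(71/271) = 4062912/19902511. z₄ = (71/271) − (4062912/19902511)·((71/271) − (1/5))/((4062912/19902511) − (84/125)) = 1335037/4618837.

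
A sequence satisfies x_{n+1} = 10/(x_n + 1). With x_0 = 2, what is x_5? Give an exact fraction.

1730/603

x_1 = 10/(2 + 1) = 10/3.
x_2 = 10/(10/3 + 1) = 30/13.
x_3 = 10/(30/13 + 1) = 130/43.
x_4 = 10/(130/43 + 1) = 430/173.
x_5 = 10/(430/173 + 1) = 1730/603.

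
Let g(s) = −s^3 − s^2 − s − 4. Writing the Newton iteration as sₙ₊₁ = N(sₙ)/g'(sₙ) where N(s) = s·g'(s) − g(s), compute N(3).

−59

g'(s) = −3s^2 − 2s − 1.
N(s) = s·g'(s) − g(s) = s·(−3s^2 − 2s − 1) − (−s^3 − s^2 − s − 4) = −2s^3 − s^2 + 4.
N(3) = −59.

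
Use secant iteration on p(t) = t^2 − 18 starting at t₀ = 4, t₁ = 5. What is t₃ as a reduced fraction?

352/83

p(4) = −2, p(5) = 7. t₂ = 5 − 7·(5 − 4)/(7 − (−2)) = 38/9.
p(5) = 7, p(38/9) = −14/81. t₃ = (38/9) − (−14/81)·((38/9) − 5)/((−14/81) − 7) = 352/83.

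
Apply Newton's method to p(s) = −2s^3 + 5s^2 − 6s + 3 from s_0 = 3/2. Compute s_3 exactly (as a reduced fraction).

160571/160542

p'(s) = −6s^2 + 10s − 6.
p(3/2) = −3/2, p'(3/2) = −9/2, so s_1 = (3/2) − (−3/2)/(−9/2) = 7/6.
p(7/6) = −10/27, p'(7/6) = −5/2, so s_2 = (7/6) − (−10/27)/(−5/2) = 55/54.
p(55/54) = −736/19683, p'(55/54) = −991/486, so s_3 = (55/54) − (−736/19683)/(−991/486) = 160571/160542.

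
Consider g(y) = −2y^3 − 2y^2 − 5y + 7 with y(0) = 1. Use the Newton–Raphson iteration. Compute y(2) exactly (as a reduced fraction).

g'(y) = −6y^2 − 4y − 5.
g(1) = −2, g'(1) = −15, so y(1) = 1 − (−2)/(−15) = 13/15.
g(13/15) = −464/3375, g'(13/15) = −973/75, so y(2) = (13/15) − (−464/3375)/(−973/75) = 37483/43785.

37483/43785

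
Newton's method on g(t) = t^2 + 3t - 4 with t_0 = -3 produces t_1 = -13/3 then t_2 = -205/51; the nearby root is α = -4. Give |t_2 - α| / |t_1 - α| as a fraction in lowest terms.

t_1 - α = -13/3 - (-4) = -13/3 + 4 = -1/3, so |t_1 - α| = 1/3.
t_2 - α = -205/51 - (-4) = -205/51 + 4 = -1/51, so |t_2 - α| = 1/51.
Ratio = (1/51) / (1/3) = 1/17.

1/17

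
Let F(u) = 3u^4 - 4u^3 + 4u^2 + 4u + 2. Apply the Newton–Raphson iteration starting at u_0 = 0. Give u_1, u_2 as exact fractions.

u_1 = -1/2, u_2 = -1/8

F'(u) = 12u^3 - 12u^2 + 8u + 4.
F(0) = 2, F'(0) = 4, so u_1 = 0 - 2/4 = -1/2.
F(-1/2) = 27/16, F'(-1/2) = -9/2, so u_2 = (-1/2) - (27/16)/(-9/2) = -1/8.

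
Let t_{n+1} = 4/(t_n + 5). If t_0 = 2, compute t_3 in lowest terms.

t_1 = 4/(2 + 5) = 4/7.
t_2 = 4/(4/7 + 5) = 28/39.
t_3 = 4/(28/39 + 5) = 156/223.

156/223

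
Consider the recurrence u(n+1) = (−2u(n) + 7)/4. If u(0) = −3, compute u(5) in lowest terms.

83/64

u(1) = (−2·(−3) + 7)/4 = 13/4.
u(2) = (−2·(13/4) + 7)/4 = 1/8.
u(3) = (−2·(1/8) + 7)/4 = 27/16.
u(4) = (−2·(27/16) + 7)/4 = 29/32.
u(5) = (−2·(29/32) + 7)/4 = 83/64.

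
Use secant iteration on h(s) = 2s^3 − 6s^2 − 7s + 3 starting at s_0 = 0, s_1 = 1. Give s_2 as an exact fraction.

h(0) = 3, h(1) = −8. s_2 = 1 − (−8)·(1 − 0)/((−8) − 3) = 3/11.

3/11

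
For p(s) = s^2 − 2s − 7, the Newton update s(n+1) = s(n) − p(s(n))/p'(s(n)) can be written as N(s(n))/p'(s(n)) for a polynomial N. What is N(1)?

8

p'(s) = 2s − 2.
N(s) = s·p'(s) − p(s) = s·(2s − 2) − (s^2 − 2s − 7) = s^2 + 7.
N(1) = 8.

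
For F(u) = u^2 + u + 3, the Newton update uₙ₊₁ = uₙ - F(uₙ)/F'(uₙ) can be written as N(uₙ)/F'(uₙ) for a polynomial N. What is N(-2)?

F'(u) = 2u + 1.
N(u) = u·F'(u) - F(u) = u·(2u + 1) - (u^2 + u + 3) = u^2 - 3.
N(-2) = 1.

1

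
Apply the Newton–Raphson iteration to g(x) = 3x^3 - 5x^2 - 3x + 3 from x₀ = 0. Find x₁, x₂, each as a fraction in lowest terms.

g'(x) = 9x^2 - 10x - 3.
g(0) = 3, g'(0) = -3, so x₁ = 0 - 3/(-3) = 1.
g(1) = -2, g'(1) = -4, so x₂ = 1 - (-2)/(-4) = 1/2.

x₁ = 1, x₂ = 1/2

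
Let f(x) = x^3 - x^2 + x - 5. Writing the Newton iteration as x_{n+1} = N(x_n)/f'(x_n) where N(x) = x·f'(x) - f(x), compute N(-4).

f'(x) = 3x^2 - 2x + 1.
N(x) = x·f'(x) - f(x) = x·(3x^2 - 2x + 1) - (x^3 - x^2 + x - 5) = 2x^3 - x^2 + 5.
N(-4) = -139.

-139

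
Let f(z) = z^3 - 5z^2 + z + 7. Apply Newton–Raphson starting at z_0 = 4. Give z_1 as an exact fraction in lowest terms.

41/9

f'(z) = 3z^2 - 10z + 1.
f(4) = -5, f'(4) = 9, so z_1 = 4 - (-5)/9 = 41/9.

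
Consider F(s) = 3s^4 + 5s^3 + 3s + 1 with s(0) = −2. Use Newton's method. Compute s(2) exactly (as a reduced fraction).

F'(s) = 12s^3 + 15s^2 + 3.
F(−2) = 3, F'(−2) = −33, so s(1) = (−2) − 3/(−33) = −21/11.
F(−21/11) = 4876/14641, F'(−21/11) = −34374/1331, so s(2) = (−21/11) − (4876/14641)/(−34374/1331) = −358489/189057.

−358489/189057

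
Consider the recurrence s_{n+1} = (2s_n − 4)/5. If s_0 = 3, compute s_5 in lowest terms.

−4028/3125

s_1 = (2·3 − 4)/5 = 2/5.
s_2 = (2·(2/5) − 4)/5 = −16/25.
s_3 = (2·(−16/25) − 4)/5 = −132/125.
s_4 = (2·(−132/125) − 4)/5 = −764/625.
s_5 = (2·(−764/625) − 4)/5 = −4028/3125.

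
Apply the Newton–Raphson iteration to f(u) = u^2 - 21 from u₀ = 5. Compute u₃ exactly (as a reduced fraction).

f'(u) = 2u.
f(5) = 4, f'(5) = 10, so u₁ = 5 - 4/10 = 23/5.
f(23/5) = 4/25, f'(23/5) = 46/5, so u₂ = (23/5) - (4/25)/(46/5) = 527/115.
f(527/115) = 4/13225, f'(527/115) = 1054/115, so u₃ = (527/115) - (4/13225)/(1054/115) = 277727/60605.

277727/60605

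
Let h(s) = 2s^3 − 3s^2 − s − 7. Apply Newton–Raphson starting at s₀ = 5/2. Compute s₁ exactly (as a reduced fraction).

203/86

h'(s) = 6s^2 − 6s − 1.
h(5/2) = 3, h'(5/2) = 43/2, so s₁ = (5/2) − 3/(43/2) = 203/86.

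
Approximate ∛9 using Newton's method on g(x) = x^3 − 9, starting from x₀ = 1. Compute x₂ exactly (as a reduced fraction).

g'(x) = 3x^2.
g(1) = −8, g'(1) = 3, so x₁ = 1 − (−8)/3 = 11/3.
g(11/3) = 1088/27, g'(11/3) = 121/3, so x₂ = (11/3) − (1088/27)/(121/3) = 2905/1089.

2905/1089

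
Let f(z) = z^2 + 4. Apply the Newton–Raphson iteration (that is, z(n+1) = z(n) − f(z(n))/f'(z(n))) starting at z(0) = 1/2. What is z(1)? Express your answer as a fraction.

−15/4

f'(z) = 2z.
f(1/2) = 17/4, f'(1/2) = 1, so z(1) = (1/2) − (17/4)/1 = −15/4.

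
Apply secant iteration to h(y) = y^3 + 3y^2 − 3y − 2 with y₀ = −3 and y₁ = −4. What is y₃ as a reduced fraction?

−3506/961

h(−3) = 7, h(−4) = −6. y₂ = (−4) − (−6)·((−4) − (−3))/((−6) − 7) = −46/13.
h(−4) = −6, h(−46/13) = 4116/2197. y₃ = (−46/13) − (4116/2197)·((−46/13) − (−4))/((4116/2197) − (−6)) = −3506/961.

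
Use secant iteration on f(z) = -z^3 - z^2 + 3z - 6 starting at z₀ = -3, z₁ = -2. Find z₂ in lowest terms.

f(-3) = 3, f(-2) = -8. z₂ = (-2) - (-8)·((-2) - (-3))/((-8) - 3) = -30/11.

-30/11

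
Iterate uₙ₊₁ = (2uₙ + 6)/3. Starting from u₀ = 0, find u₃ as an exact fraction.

38/9

u₁ = (2·0 + 6)/3 = 2.
u₂ = (2·2 + 6)/3 = 10/3.
u₃ = (2·(10/3) + 6)/3 = 38/9.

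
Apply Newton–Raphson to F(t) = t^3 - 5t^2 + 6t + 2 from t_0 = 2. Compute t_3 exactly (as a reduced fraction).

F'(t) = 3t^2 - 10t + 6.
F(2) = 2, F'(2) = -2, so t_1 = 2 - 2/(-2) = 3.
F(3) = 2, F'(3) = 3, so t_2 = 3 - 2/3 = 7/3.
F(7/3) = 40/27, F'(7/3) = -1, so t_3 = (7/3) - (40/27)/(-1) = 103/27.

103/27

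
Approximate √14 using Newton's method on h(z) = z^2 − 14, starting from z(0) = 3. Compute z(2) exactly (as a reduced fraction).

h'(z) = 2z.
h(3) = −5, h'(3) = 6, so z(1) = 3 − (−5)/6 = 23/6.
h(23/6) = 25/36, h'(23/6) = 23/3, so z(2) = (23/6) − (25/36)/(23/3) = 1033/276.

1033/276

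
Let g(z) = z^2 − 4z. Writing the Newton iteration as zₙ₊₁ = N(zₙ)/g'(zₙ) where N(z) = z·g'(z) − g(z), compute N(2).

g'(z) = 2z − 4.
N(z) = z·g'(z) − g(z) = z·(2z − 4) − (z^2 − 4z) = z^2.
N(2) = 4.

4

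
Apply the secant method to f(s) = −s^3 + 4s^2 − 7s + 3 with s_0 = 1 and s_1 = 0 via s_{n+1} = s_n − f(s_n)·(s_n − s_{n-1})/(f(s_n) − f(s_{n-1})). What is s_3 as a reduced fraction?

48/73

f(1) = −1, f(0) = 3. s_2 = 0 − 3·(0 − 1)/(3 − (−1)) = 3/4.
f(0) = 3, f(3/4) = −27/64. s_3 = (3/4) − (−27/64)·((3/4) − 0)/((−27/64) − 3) = 48/73.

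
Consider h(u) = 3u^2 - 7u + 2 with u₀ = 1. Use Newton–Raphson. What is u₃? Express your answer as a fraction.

335/1261

h'(u) = 6u - 7.
h(1) = -2, h'(1) = -1, so u₁ = 1 - (-2)/(-1) = -1.
h(-1) = 12, h'(-1) = -13, so u₂ = (-1) - 12/(-13) = -1/13.
h(-1/13) = 432/169, h'(-1/13) = -97/13, so u₃ = (-1/13) - (432/169)/(-97/13) = 335/1261.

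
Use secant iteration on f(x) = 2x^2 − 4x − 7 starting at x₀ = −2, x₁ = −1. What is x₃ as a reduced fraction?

−46/41

f(−2) = 9, f(−1) = −1. x₂ = (−1) − (−1)·((−1) − (−2))/((−1) − 9) = −11/10.
f(−1) = −1, f(−11/10) = −9/50. x₃ = (−11/10) − (−9/50)·((−11/10) − (−1))/((−9/50) − (−1)) = −46/41.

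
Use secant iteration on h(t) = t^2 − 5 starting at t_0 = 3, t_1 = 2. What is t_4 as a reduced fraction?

h(3) = 4, h(2) = −1. t_2 = 2 − (−1)·(2 − 3)/((−1) − 4) = 11/5.
h(2) = −1, h(11/5) = −4/25. t_3 = (11/5) − (−4/25)·((11/5) − 2)/((−4/25) − (−1)) = 47/21.
h(11/5) = −4/25, h(47/21) = 4/441. t_4 = (47/21) − (4/441)·((47/21) − (11/5))/((4/441) − (−4/25)) = 521/233.

521/233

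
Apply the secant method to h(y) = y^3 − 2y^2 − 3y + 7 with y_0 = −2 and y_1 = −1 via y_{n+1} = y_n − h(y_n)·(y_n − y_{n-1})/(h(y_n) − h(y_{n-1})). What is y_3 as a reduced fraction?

−1499/799

h(−2) = −3, h(−1) = 7. y_2 = (−1) − 7·((−1) − (−2))/(7 − (−3)) = −17/10.
h(−1) = 7, h(−17/10) = 1407/1000. y_3 = (−17/10) − (1407/1000)·((−17/10) − (−1))/((1407/1000) − 7) = −1499/799.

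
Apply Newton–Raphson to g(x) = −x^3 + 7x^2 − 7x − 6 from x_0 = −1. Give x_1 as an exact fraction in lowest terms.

g'(x) = −3x^2 + 14x − 7.
g(−1) = 9, g'(−1) = −24, so x_1 = (−1) − 9/(−24) = −5/8.

−5/8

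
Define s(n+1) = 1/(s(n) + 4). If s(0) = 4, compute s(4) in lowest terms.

140/593

s(1) = 1/(4 + 4) = 1/8.
s(2) = 1/(1/8 + 4) = 8/33.
s(3) = 1/(8/33 + 4) = 33/140.
s(4) = 1/(33/140 + 4) = 140/593.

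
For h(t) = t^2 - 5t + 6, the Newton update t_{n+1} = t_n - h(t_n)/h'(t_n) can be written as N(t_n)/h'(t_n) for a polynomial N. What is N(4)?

10

h'(t) = 2t - 5.
N(t) = t·h'(t) - h(t) = t·(2t - 5) - (t^2 - 5t + 6) = t^2 - 6.
N(4) = 10.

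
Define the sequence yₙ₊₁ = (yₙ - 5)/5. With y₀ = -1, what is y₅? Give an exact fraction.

y₁ = ((-1) - 5)/5 = -6/5.
y₂ = ((-6/5) - 5)/5 = -31/25.
y₃ = ((-31/25) - 5)/5 = -156/125.
y₄ = ((-156/125) - 5)/5 = -781/625.
y₅ = ((-781/625) - 5)/5 = -3906/3125.

-3906/3125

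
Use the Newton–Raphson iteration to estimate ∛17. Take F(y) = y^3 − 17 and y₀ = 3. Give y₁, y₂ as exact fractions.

y₁ = 71/27, y₂ = 1050433/408321

F'(y) = 3y^2.
F(3) = 10, F'(3) = 27, so y₁ = 3 − 10/27 = 71/27.
F(71/27) = 23300/19683, F'(71/27) = 5041/243, so y₂ = (71/27) − (23300/19683)/(5041/243) = 1050433/408321.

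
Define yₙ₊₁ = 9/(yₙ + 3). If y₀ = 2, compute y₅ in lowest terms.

y₁ = 9/(2 + 3) = 9/5.
y₂ = 9/(9/5 + 3) = 15/8.
y₃ = 9/(15/8 + 3) = 24/13.
y₄ = 9/(24/13 + 3) = 13/7.
y₅ = 9/(13/7 + 3) = 63/34.

63/34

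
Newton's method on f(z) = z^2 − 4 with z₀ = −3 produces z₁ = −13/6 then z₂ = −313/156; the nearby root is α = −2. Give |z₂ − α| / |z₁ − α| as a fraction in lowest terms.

1/26

z₁ − α = −13/6 − (−2) = −13/6 + 2 = −1/6, so |z₁ − α| = 1/6.
z₂ − α = −313/156 − (−2) = −313/156 + 2 = −1/156, so |z₂ − α| = 1/156.
Ratio = (1/156) / (1/6) = 1/26.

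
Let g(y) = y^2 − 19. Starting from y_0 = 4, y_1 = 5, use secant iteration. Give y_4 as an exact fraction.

g(4) = −3, g(5) = 6. y_2 = 5 − 6·(5 − 4)/(6 − (−3)) = 13/3.
g(5) = 6, g(13/3) = −2/9. y_3 = (13/3) − (−2/9)·((13/3) − 5)/((−2/9) − 6) = 61/14.
g(13/3) = −2/9, g(61/14) = −3/196. y_4 = (61/14) − (−3/196)·((61/14) − (13/3))/((−3/196) − (−2/9)) = 1591/365.

1591/365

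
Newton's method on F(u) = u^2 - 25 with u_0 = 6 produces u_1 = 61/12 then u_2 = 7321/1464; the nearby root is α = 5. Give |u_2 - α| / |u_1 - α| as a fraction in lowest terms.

1/122

u_1 - α = 61/12 - 5 = 1/12, so |u_1 - α| = 1/12.
u_2 - α = 7321/1464 - 5 = 1/1464, so |u_2 - α| = 1/1464.
Ratio = (1/1464) / (1/12) = 1/122.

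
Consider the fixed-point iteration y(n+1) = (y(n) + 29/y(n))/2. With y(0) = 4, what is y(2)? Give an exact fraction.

y(1) = (4 + 29/4)/2 = 45/8.
y(2) = (45/8 + 29/(45/8))/2 = 3881/720.

3881/720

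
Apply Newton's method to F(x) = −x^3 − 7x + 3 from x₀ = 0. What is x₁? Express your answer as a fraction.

3/7

F'(x) = −3x^2 − 7.
F(0) = 3, F'(0) = −7, so x₁ = 0 − 3/(−7) = 3/7.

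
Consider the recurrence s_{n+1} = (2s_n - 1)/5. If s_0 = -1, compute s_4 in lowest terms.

s_1 = (2·(-1) - 1)/5 = -3/5.
s_2 = (2·(-3/5) - 1)/5 = -11/25.
s_3 = (2·(-11/25) - 1)/5 = -47/125.
s_4 = (2·(-47/125) - 1)/5 = -219/625.

-219/625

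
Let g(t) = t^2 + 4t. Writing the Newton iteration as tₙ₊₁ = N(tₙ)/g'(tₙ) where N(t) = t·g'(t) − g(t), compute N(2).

4

g'(t) = 2t + 4.
N(t) = t·g'(t) − g(t) = t·(2t + 4) − (t^2 + 4t) = t^2.
N(2) = 4.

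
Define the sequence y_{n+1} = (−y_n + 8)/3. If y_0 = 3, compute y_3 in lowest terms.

53/27

y_1 = (−3 + 8)/3 = 5/3.
y_2 = (−(5/3) + 8)/3 = 19/9.
y_3 = (−(19/9) + 8)/3 = 53/27.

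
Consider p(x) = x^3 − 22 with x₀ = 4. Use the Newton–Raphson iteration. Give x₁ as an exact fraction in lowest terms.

p'(x) = 3x^2.
p(4) = 42, p'(4) = 48, so x₁ = 4 − 42/48 = 25/8.

25/8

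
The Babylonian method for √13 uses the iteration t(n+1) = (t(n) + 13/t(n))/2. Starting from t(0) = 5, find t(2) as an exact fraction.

343/95

t(1) = (5 + 13/5)/2 = 19/5.
t(2) = (19/5 + 13/(19/5))/2 = 343/95.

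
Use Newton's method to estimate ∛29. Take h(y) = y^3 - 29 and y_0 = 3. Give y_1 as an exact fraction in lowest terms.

h'(y) = 3y^2.
h(3) = -2, h'(3) = 27, so y_1 = 3 - (-2)/27 = 83/27.

83/27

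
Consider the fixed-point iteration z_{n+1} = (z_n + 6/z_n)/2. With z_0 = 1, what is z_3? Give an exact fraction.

z_1 = (1 + 6/1)/2 = 7/2.
z_2 = (7/2 + 6/(7/2))/2 = 73/28.
z_3 = (73/28 + 6/(73/28))/2 = 10033/4088.

10033/4088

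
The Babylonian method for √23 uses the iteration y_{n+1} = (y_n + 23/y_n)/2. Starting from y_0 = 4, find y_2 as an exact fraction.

y_1 = (4 + 23/4)/2 = 39/8.
y_2 = (39/8 + 23/(39/8))/2 = 2993/624.

2993/624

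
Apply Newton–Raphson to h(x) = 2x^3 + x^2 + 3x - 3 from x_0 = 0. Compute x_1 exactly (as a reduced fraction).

1

h'(x) = 6x^2 + 2x + 3.
h(0) = -3, h'(0) = 3, so x_1 = 0 - (-3)/3 = 1.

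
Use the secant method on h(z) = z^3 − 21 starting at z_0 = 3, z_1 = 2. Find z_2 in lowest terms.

51/19

h(3) = 6, h(2) = −13. z_2 = 2 − (−13)·(2 − 3)/((−13) − 6) = 51/19.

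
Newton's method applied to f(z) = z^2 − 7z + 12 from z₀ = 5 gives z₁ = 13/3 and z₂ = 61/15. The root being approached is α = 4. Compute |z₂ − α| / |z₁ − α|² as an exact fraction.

z₁ − α = 13/3 − 4 = 1/3, so |z₁ − α| = 1/3.
z₂ − α = 61/15 − 4 = 1/15, so |z₂ − α| = 1/15.
|z₁ − α|² = 1/9.
Ratio = (1/15) / (1/9) = 3/5.

3/5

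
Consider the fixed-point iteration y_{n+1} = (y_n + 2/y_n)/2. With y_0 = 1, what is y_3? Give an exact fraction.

y_1 = (1 + 2/1)/2 = 3/2.
y_2 = (3/2 + 2/(3/2))/2 = 17/12.
y_3 = (17/12 + 2/(17/12))/2 = 577/408.

577/408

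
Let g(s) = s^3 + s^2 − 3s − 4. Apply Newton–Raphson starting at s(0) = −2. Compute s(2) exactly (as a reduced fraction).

−204/185

g'(s) = 3s^2 + 2s − 3.
g(−2) = −2, g'(−2) = 5, so s(1) = (−2) − (−2)/5 = −8/5.
g(−8/5) = −92/125, g'(−8/5) = 37/25, so s(2) = (−8/5) − (−92/125)/(37/25) = −204/185.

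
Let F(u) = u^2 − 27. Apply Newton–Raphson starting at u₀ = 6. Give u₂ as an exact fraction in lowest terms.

F'(u) = 2u.
F(6) = 9, F'(6) = 12, so u₁ = 6 − 9/12 = 21/4.
F(21/4) = 9/16, F'(21/4) = 21/2, so u₂ = (21/4) − (9/16)/(21/2) = 291/56.

291/56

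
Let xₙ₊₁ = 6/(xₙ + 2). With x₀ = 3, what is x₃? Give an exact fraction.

x₁ = 6/(3 + 2) = 6/5.
x₂ = 6/(6/5 + 2) = 15/8.
x₃ = 6/(15/8 + 2) = 48/31.

48/31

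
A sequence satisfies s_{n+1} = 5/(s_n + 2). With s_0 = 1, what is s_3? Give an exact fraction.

s_1 = 5/(1 + 2) = 5/3.
s_2 = 5/(5/3 + 2) = 15/11.
s_3 = 5/(15/11 + 2) = 55/37.

55/37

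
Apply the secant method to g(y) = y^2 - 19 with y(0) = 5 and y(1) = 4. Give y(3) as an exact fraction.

g(5) = 6, g(4) = -3. y(2) = 4 - (-3)·(4 - 5)/((-3) - 6) = 13/3.
g(4) = -3, g(13/3) = -2/9. y(3) = (13/3) - (-2/9)·((13/3) - 4)/((-2/9) - (-3)) = 109/25.

109/25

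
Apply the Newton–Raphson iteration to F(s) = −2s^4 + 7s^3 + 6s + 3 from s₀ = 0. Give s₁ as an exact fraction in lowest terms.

F'(s) = −8s^3 + 21s^2 + 6.
F(0) = 3, F'(0) = 6, so s₁ = 0 − 3/6 = −1/2.

−1/2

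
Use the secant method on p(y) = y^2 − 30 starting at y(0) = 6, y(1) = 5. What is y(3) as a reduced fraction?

p(6) = 6, p(5) = −5. y(2) = 5 − (−5)·(5 − 6)/((−5) − 6) = 60/11.
p(5) = −5, p(60/11) = −30/121. y(3) = (60/11) − (−30/121)·((60/11) − 5)/((−30/121) − (−5)) = 126/23.

126/23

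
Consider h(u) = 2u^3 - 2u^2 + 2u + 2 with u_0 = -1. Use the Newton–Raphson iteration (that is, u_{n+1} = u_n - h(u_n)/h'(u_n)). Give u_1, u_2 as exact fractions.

h'(u) = 6u^2 - 4u + 2.
h(-1) = -4, h'(-1) = 12, so u_1 = (-1) - (-4)/12 = -2/3.
h(-2/3) = -22/27, h'(-2/3) = 22/3, so u_2 = (-2/3) - (-22/27)/(22/3) = -5/9.

u_1 = -2/3, u_2 = -5/9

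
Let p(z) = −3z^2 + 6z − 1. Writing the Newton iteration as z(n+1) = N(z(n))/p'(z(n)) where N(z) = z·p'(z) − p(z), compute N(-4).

−47

p'(z) = −6z + 6.
N(z) = z·p'(z) − p(z) = z·(−6z + 6) − (−3z^2 + 6z − 1) = −3z^2 + 1.
N(-4) = −47.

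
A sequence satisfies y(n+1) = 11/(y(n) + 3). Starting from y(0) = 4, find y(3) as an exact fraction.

352/173

y(1) = 11/(4 + 3) = 11/7.
y(2) = 11/(11/7 + 3) = 77/32.
y(3) = 11/(77/32 + 3) = 352/173.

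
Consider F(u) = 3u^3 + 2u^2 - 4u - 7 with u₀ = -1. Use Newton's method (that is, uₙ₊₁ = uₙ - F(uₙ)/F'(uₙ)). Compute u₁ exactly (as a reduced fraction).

3

F'(u) = 9u^2 + 4u - 4.
F(-1) = -4, F'(-1) = 1, so u₁ = (-1) - (-4)/1 = 3.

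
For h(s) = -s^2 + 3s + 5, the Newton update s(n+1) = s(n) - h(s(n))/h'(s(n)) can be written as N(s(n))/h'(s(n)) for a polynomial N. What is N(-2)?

h'(s) = -2s + 3.
N(s) = s·h'(s) - h(s) = s·(-2s + 3) - (-s^2 + 3s + 5) = -s^2 - 5.
N(-2) = -9.

-9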